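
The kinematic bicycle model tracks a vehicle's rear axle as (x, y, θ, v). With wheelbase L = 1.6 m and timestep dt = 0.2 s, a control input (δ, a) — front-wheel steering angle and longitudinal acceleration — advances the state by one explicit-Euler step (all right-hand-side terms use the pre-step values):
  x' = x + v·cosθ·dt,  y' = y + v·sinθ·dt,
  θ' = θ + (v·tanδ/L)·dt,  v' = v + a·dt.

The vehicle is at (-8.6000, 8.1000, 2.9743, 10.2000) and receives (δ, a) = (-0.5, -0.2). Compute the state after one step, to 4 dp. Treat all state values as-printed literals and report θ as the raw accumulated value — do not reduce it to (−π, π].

x' = -8.6000 + 10.2000·cos(2.9743)·0.2 = -10.6115
y' = 8.1000 + 10.2000·sin(2.9743)·0.2 = 8.4397
θ' = 2.9743 + (10.2000/1.6)·tan(-0.5)·0.2 = 2.2778
v' = 10.2000 − 0.2000·0.2 = 10.1600

(-10.6115, 8.4397, 2.2778, 10.1600)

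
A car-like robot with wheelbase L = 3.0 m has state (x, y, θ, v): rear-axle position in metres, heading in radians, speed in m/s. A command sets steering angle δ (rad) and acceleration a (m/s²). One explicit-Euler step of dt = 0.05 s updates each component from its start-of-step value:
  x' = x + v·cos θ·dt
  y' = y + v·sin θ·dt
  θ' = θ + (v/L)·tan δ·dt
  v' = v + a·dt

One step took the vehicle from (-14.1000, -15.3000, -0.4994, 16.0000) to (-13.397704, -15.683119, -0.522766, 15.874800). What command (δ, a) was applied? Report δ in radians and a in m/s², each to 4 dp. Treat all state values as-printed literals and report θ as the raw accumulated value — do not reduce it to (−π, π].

δ = -0.0874, a = -2.5040

a = (v'−v)/dt = (-0.125200)/0.05 = -2.5040
Δθ = θ'−θ = -0.023366;  (v·dt/L) = 16.0000·0.05/3.0 = 0.266667
tan δ = Δθ·L/(v·dt) = -0.087622  →  δ = -0.0874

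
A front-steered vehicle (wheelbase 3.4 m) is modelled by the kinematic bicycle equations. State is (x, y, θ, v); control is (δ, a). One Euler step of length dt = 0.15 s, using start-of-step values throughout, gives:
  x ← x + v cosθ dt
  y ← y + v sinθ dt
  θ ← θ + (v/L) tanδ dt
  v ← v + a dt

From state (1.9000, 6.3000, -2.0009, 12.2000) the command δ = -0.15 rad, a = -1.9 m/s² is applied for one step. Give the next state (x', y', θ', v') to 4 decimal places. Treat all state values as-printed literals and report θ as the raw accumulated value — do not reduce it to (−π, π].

x' = 1.9000 + 12.2000·cos(-2.0009)·0.15 = 1.1370
y' = 6.3000 + 12.2000·sin(-2.0009)·0.15 = 4.6367
θ' = -2.0009 + (12.2000/3.4)·tan(-0.15)·0.15 = -2.0822
v' = 12.2000 − 1.9000·0.15 = 11.9150

(1.1370, 4.6367, -2.0822, 11.9150)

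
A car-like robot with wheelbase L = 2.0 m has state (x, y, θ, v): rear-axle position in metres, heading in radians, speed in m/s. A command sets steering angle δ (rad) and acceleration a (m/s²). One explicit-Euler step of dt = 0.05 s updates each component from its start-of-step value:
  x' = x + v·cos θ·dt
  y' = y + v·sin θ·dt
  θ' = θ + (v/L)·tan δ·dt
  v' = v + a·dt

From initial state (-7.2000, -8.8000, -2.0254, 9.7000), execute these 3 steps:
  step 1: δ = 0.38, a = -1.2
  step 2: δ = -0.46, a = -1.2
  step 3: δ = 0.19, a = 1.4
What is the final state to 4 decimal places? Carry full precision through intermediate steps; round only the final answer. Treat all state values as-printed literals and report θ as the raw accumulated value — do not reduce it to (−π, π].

after step 1 (δ=0.38, a=-1.2): (-7.412967, -9.235741, -1.928542, 9.640000)
after step 2 (δ=-0.46, a=-1.2): (-7.581746, -9.687225, -2.047946, 9.580000)
after step 3 (δ=0.19, a=1.4): (-7.801726, -10.112724, -2.001885, 9.650000)

(-7.8017, -10.1127, -2.0019, 9.6500)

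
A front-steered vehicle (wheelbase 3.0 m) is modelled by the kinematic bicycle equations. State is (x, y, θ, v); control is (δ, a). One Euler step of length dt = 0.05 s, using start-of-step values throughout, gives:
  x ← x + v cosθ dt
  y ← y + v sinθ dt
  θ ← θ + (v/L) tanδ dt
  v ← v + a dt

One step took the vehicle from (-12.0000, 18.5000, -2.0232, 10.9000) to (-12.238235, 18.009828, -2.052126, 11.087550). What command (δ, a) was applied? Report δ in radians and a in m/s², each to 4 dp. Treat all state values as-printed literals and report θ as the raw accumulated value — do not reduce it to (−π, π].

δ = -0.1579, a = 3.7510

a = (v'−v)/dt = (0.187550)/0.05 = 3.7510
Δθ = θ'−θ = -0.028926;  (v·dt/L) = 10.9000·0.05/3.0 = 0.181667
tan δ = Δθ·L/(v·dt) = -0.159226  →  δ = -0.1579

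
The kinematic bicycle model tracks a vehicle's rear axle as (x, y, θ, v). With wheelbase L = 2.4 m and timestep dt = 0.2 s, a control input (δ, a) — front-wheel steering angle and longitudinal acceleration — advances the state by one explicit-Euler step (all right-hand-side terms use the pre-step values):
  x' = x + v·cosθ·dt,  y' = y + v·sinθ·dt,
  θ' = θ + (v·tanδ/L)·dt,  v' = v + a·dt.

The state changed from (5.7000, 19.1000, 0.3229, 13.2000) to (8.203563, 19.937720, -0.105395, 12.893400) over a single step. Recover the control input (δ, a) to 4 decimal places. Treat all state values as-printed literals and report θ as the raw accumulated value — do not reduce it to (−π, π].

a = (v'−v)/dt = (-0.306600)/0.2 = -1.5330
Δθ = θ'−θ = -0.428295;  (v·dt/L) = 13.2000·0.2/2.4 = 1.100000
tan δ = Δθ·L/(v·dt) = -0.389359  →  δ = -0.3713

δ = -0.3713, a = -1.5330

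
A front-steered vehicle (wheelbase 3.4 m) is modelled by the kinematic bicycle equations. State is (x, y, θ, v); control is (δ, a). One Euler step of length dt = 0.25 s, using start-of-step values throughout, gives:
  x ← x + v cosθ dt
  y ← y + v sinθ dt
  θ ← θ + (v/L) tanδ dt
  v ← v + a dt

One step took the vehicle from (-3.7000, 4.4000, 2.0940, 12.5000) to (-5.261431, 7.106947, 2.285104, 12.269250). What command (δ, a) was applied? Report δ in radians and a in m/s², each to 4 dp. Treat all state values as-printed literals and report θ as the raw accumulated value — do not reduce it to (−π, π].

δ = 0.2050, a = -0.9230

a = (v'−v)/dt = (-0.230750)/0.25 = -0.9230
Δθ = θ'−θ = 0.191104;  (v·dt/L) = 12.5000·0.25/3.4 = 0.919118
tan δ = Δθ·L/(v·dt) = 0.207921  →  δ = 0.2050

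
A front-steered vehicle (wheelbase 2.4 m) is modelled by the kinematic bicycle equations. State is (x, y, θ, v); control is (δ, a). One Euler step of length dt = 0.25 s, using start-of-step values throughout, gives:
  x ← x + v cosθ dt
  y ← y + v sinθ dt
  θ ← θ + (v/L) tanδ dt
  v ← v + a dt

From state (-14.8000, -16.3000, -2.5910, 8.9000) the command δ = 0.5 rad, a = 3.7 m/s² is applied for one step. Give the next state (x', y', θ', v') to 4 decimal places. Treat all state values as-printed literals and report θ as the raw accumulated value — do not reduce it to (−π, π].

(-16.6962, -17.4641, -2.0845, 9.8250)

x' = -14.8000 + 8.9000·cos(-2.5910)·0.25 = -16.6962
y' = -16.3000 + 8.9000·sin(-2.5910)·0.25 = -17.4641
θ' = -2.5910 + (8.9000/2.4)·tan(0.5)·0.25 = -2.0845
v' = 8.9000 + 3.7000·0.25 = 9.8250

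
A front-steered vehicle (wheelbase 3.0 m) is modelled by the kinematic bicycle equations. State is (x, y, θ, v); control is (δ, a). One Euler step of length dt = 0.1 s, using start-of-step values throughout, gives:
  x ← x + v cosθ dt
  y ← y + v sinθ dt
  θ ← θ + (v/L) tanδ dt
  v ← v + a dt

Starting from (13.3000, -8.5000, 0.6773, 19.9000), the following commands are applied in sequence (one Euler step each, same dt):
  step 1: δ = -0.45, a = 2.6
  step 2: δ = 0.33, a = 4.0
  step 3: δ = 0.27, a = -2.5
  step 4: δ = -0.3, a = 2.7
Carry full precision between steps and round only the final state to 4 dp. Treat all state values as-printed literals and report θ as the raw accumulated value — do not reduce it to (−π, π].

(19.9000, -3.9861, 0.5673, 20.5800)

after step 1 (δ=-0.45, a=2.6): (14.850743, -7.252884, 0.356873, 20.160000)
after step 2 (δ=0.33, a=4.0): (16.739722, -6.548602, 0.587050, 20.560000)
after step 3 (δ=0.27, a=-2.5): (18.451503, -5.409768, 0.776722, 20.310000)
after step 4 (δ=-0.3, a=2.7): (19.900043, -3.986149, 0.567301, 20.580000)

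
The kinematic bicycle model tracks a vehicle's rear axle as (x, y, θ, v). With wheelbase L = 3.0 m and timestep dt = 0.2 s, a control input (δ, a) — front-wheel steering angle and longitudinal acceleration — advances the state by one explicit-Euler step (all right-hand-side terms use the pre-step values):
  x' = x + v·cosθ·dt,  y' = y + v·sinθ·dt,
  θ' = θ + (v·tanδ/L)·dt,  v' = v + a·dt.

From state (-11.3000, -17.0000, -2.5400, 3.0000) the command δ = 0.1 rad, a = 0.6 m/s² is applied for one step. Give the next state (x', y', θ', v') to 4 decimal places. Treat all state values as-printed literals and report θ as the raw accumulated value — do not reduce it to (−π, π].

x' = -11.3000 + 3.0000·cos(-2.5400)·0.2 = -11.7947
y' = -17.0000 + 3.0000·sin(-2.5400)·0.2 = -17.3396
θ' = -2.5400 + (3.0000/3.0)·tan(0.1)·0.2 = -2.5199
v' = 3.0000 + 0.6000·0.2 = 3.1200

(-11.7947, -17.3396, -2.5199, 3.1200)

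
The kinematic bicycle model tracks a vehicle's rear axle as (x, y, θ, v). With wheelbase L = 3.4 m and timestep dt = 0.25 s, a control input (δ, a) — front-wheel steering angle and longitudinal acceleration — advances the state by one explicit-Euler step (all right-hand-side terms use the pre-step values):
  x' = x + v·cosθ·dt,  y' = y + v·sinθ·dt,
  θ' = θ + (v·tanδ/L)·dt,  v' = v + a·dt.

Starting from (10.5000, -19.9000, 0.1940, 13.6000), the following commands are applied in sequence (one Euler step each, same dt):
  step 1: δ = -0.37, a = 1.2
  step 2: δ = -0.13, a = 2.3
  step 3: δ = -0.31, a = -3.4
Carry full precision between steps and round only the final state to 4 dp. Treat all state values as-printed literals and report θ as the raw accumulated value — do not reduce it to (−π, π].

after step 1 (δ=-0.37, a=1.2): (13.836219, -19.244530, -0.193863, 13.900000)
after step 2 (δ=-0.13, a=2.3): (17.246123, -19.913992, -0.327484, 14.475000)
after step 3 (δ=-0.31, a=-3.4): (20.672553, -21.078007, -0.668421, 13.625000)

(20.6726, -21.0780, -0.6684, 13.6250)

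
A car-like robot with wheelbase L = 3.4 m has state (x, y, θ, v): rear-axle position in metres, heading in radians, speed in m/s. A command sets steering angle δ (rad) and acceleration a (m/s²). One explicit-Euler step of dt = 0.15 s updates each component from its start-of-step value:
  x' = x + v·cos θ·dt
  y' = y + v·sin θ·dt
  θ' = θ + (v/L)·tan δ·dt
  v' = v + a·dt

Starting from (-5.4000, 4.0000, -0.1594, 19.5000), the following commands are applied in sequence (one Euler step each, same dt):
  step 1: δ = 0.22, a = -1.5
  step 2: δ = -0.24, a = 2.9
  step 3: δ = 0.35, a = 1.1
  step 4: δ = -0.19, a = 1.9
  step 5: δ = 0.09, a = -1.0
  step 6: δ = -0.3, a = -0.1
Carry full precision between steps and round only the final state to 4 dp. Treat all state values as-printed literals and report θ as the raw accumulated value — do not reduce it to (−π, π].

after step 1 (δ=0.22, a=-1.5): (-2.512081, 3.535727, 0.032978, 19.275000)
after step 2 (δ=-0.24, a=2.9): (0.377597, 3.631059, -0.175121, 19.710000)
after step 3 (δ=0.35, a=1.1): (3.288879, 3.115957, 0.142293, 19.875000)
after step 4 (δ=-0.19, a=1.9): (6.239998, 3.538738, -0.026340, 20.160000)
after step 5 (δ=0.09, a=-1.0): (9.262949, 3.459094, 0.053924, 20.010000)
after step 6 (δ=-0.3, a=-0.1): (12.260087, 3.620867, -0.219157, 19.995000)

(12.2601, 3.6209, -0.2192, 19.9950)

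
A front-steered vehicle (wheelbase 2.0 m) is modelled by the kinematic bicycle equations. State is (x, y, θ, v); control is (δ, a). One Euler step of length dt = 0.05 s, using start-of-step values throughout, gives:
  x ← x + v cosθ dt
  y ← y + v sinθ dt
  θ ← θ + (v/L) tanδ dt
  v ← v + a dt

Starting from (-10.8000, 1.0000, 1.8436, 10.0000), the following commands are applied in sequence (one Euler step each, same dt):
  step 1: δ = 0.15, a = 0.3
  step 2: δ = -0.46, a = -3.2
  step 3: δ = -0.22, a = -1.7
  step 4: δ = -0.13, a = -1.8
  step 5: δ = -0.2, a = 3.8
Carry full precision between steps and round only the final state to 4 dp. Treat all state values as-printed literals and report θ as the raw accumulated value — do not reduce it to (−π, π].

after step 1 (δ=0.15, a=0.3): (-10.934716, 1.481510, 1.881384, 10.015000)
after step 2 (δ=-0.46, a=-3.2): (-11.087754, 1.958301, 1.757336, 9.855000)
after step 3 (δ=-0.22, a=-1.7): (-11.179140, 2.442503, 1.702242, 9.770000)
after step 4 (δ=-0.13, a=-1.8): (-11.243166, 2.926789, 1.670309, 9.680000)
after step 5 (δ=-0.2, a=3.8): (-11.291251, 3.408394, 1.621253, 9.870000)

(-11.2913, 3.4084, 1.6213, 9.8700)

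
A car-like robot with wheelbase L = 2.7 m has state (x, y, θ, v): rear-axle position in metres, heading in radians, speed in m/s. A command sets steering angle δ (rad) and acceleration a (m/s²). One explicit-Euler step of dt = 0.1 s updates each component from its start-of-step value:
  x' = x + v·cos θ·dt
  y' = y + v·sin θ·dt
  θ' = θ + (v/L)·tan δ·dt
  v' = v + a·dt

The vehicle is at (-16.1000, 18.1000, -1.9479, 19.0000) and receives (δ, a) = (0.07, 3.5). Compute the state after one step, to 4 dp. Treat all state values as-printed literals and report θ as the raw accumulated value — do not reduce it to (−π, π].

x' = -16.1000 + 19.0000·cos(-1.9479)·0.1 = -16.7996
y' = 18.1000 + 19.0000·sin(-1.9479)·0.1 = 16.3335
θ' = -1.9479 + (19.0000/2.7)·tan(0.07)·0.1 = -1.8986
v' = 19.0000 + 3.5000·0.1 = 19.3500

(-16.7996, 16.3335, -1.8986, 19.3500)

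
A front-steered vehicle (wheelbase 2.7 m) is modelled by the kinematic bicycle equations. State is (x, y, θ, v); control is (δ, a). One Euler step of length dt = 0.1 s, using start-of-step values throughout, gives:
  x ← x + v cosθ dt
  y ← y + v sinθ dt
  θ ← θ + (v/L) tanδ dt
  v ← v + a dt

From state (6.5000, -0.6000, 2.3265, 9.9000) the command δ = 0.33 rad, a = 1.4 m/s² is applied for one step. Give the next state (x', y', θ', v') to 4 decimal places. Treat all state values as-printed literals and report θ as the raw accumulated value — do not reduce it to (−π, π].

x' = 6.5000 + 9.9000·cos(2.3265)·0.1 = 5.8211
y' = -0.6000 + 9.9000·sin(2.3265)·0.1 = 0.1205
θ' = 2.3265 + (9.9000/2.7)·tan(0.33)·0.1 = 2.4521
v' = 9.9000 + 1.4000·0.1 = 10.0400

(5.8211, 0.1205, 2.4521, 10.0400)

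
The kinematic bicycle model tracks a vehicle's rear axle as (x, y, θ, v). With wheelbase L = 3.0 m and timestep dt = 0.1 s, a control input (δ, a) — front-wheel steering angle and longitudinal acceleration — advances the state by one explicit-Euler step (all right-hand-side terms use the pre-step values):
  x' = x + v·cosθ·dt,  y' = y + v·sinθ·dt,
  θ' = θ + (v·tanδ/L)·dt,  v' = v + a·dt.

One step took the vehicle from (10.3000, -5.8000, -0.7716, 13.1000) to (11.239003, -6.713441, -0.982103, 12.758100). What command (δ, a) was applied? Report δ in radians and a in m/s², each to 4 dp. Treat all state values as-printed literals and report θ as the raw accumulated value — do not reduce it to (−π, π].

a = (v'−v)/dt = (-0.341900)/0.1 = -3.4190
Δθ = θ'−θ = -0.210503;  (v·dt/L) = 13.1000·0.1/3.0 = 0.436667
tan δ = Δθ·L/(v·dt) = -0.482068  →  δ = -0.4492

δ = -0.4492, a = -3.4190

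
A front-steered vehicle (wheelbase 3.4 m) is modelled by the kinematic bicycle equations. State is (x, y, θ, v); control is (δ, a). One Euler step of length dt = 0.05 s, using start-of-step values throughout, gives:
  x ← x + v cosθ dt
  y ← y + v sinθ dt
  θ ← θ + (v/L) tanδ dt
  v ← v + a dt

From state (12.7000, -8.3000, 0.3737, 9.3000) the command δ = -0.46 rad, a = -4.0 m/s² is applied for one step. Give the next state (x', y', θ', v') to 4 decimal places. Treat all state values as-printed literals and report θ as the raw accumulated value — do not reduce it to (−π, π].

(13.1329, -8.1302, 0.3059, 9.1000)

x' = 12.7000 + 9.3000·cos(0.3737)·0.05 = 13.1329
y' = -8.3000 + 9.3000·sin(0.3737)·0.05 = -8.1302
θ' = 0.3737 + (9.3000/3.4)·tan(-0.46)·0.05 = 0.3059
v' = 9.3000 − 4.0000·0.05 = 9.1000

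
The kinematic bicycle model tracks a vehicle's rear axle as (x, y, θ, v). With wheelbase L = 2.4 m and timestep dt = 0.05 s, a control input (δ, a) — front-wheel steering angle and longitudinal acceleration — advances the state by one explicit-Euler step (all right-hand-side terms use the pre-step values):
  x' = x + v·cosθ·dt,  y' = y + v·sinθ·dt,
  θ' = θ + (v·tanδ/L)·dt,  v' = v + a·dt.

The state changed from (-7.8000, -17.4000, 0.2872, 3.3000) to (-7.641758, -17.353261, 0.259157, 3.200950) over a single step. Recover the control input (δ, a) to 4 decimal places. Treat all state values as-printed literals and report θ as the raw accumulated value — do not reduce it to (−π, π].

a = (v'−v)/dt = (-0.099050)/0.05 = -1.9810
Δθ = θ'−θ = -0.028043;  (v·dt/L) = 3.3000·0.05/2.4 = 0.068750
tan δ = Δθ·L/(v·dt) = -0.407898  →  δ = -0.3873

δ = -0.3873, a = -1.9810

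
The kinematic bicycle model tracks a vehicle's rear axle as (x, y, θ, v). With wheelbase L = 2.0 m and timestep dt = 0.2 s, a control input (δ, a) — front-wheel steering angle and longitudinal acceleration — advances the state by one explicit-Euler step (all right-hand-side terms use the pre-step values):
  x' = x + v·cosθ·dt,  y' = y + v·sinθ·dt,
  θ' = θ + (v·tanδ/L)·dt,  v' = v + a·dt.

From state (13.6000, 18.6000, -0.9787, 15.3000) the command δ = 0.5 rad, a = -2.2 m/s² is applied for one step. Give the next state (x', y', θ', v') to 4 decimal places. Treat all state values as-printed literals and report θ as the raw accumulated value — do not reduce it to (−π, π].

x' = 13.6000 + 15.3000·cos(-0.9787)·0.2 = 15.3078
y' = 18.6000 + 15.3000·sin(-0.9787)·0.2 = 16.0609
θ' = -0.9787 + (15.3000/2.0)·tan(0.5)·0.2 = -0.1429
v' = 15.3000 − 2.2000·0.2 = 14.8600

(15.3078, 16.0609, -0.1429, 14.8600)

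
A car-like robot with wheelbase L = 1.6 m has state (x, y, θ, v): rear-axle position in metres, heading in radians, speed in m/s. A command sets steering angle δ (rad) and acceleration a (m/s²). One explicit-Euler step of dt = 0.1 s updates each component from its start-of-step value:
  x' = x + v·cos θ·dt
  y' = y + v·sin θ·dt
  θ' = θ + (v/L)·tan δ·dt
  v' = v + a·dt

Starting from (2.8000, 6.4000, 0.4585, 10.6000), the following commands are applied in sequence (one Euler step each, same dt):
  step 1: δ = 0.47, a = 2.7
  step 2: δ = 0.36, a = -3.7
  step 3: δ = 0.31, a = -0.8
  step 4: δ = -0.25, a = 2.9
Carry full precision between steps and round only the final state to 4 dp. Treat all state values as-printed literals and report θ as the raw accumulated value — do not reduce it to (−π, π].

(5.3512, 9.5487, 1.0947, 10.7100)

after step 1 (δ=0.47, a=2.7): (3.750520, 6.869160, 0.795027, 10.870000)
after step 2 (δ=0.36, a=-3.7): (4.511709, 7.645150, 1.050746, 10.500000)
after step 3 (δ=0.31, a=-0.8): (5.033479, 8.556334, 1.260961, 10.420000)
after step 4 (δ=-0.25, a=2.9): (5.351186, 9.548718, 1.094670, 10.710000)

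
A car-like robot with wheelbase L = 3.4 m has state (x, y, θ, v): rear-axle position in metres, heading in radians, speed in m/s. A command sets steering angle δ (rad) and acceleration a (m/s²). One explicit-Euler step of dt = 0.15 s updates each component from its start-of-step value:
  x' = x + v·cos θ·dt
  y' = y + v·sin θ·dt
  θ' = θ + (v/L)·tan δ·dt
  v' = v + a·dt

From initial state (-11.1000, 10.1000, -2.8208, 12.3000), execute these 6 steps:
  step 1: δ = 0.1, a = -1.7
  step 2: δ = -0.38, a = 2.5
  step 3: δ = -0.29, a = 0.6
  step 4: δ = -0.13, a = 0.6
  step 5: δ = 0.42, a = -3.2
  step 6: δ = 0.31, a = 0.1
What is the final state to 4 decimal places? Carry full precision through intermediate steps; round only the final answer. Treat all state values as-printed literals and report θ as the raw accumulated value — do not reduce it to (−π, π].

after step 1 (δ=0.1, a=-1.7): (-12.850879, 9.518237, -2.766354, 12.045000)
after step 2 (δ=-0.38, a=2.5): (-14.531915, 8.856072, -2.978600, 12.420000)
after step 3 (δ=-0.29, a=0.6): (-16.370223, 8.553760, -3.142113, 12.510000)
after step 4 (δ=-0.13, a=0.6): (-18.246723, 8.554737, -3.214269, 12.600000)
after step 5 (δ=0.42, a=-3.2): (-20.131734, 8.691973, -2.966027, 12.120000)
after step 6 (δ=0.31, a=0.1): (-21.921787, 8.374432, -2.794746, 12.135000)

(-21.9218, 8.3744, -2.7947, 12.1350)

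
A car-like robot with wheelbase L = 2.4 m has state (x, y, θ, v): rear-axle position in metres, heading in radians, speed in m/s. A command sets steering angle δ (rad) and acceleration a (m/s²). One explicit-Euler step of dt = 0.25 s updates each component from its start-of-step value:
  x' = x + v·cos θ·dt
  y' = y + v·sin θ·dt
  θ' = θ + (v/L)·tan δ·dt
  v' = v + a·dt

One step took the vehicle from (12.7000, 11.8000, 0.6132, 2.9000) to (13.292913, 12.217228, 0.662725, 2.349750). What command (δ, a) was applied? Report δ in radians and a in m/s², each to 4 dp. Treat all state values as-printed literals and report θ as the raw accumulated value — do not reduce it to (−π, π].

a = (v'−v)/dt = (-0.550250)/0.25 = -2.2010
Δθ = θ'−θ = 0.049525;  (v·dt/L) = 2.9000·0.25/2.4 = 0.302083
tan δ = Δθ·L/(v·dt) = 0.163945  →  δ = 0.1625

δ = 0.1625, a = -2.2010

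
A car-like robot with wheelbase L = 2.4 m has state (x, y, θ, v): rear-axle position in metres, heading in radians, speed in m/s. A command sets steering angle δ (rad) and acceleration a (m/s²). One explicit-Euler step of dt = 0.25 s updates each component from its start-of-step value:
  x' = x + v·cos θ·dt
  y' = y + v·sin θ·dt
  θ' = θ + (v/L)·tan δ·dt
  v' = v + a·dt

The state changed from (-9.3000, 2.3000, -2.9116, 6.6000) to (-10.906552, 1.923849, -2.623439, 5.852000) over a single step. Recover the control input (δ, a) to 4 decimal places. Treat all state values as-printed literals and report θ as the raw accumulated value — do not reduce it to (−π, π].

δ = 0.3969, a = -2.9920

a = (v'−v)/dt = (-0.748000)/0.25 = -2.9920
Δθ = θ'−θ = 0.288161;  (v·dt/L) = 6.6000·0.25/2.4 = 0.687500
tan δ = Δθ·L/(v·dt) = 0.419143  →  δ = 0.3969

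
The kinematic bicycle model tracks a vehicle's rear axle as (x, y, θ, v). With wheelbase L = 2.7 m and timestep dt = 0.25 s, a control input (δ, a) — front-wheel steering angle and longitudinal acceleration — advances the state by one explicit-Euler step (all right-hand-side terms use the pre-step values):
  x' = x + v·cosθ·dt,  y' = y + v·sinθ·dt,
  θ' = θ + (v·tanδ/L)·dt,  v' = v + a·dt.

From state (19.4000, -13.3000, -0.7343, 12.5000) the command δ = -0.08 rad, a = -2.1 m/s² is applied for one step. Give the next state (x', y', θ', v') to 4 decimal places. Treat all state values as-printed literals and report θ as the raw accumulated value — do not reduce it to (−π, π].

(21.7197, -15.3940, -0.8271, 11.9750)

x' = 19.4000 + 12.5000·cos(-0.7343)·0.25 = 21.7197
y' = -13.3000 + 12.5000·sin(-0.7343)·0.25 = -15.3940
θ' = -0.7343 + (12.5000/2.7)·tan(-0.08)·0.25 = -0.8271
v' = 12.5000 − 2.1000·0.25 = 11.9750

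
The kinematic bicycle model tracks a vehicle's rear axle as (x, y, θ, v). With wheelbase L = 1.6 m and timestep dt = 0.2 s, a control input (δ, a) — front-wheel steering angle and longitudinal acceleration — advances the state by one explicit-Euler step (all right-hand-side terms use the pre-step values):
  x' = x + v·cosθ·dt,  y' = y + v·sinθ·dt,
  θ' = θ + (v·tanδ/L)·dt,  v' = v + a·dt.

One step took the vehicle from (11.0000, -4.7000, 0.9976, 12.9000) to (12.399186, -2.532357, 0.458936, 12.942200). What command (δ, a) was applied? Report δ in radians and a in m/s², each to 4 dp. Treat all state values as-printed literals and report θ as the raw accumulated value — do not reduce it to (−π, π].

δ = -0.3224, a = 0.2110

a = (v'−v)/dt = (0.042200)/0.2 = 0.2110
Δθ = θ'−θ = -0.538664;  (v·dt/L) = 12.9000·0.2/1.6 = 1.612500
tan δ = Δθ·L/(v·dt) = -0.334055  →  δ = -0.3224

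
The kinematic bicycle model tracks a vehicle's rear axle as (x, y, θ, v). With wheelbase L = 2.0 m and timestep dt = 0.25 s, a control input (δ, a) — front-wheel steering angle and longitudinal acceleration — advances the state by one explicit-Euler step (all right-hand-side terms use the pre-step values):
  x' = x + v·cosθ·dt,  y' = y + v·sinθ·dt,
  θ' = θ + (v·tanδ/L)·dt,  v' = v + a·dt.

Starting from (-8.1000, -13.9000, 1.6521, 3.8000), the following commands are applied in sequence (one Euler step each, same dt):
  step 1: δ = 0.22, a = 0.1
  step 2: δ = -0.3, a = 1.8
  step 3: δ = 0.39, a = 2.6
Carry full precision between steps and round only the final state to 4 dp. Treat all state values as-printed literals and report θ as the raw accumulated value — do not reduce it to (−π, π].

(-8.3978, -10.9457, 1.8301, 4.9250)

after step 1 (δ=0.22, a=0.1): (-8.177153, -12.953138, 1.758319, 3.825000)
after step 2 (δ=-0.3, a=1.8): (-8.355423, -12.013652, 1.610418, 4.275000)
after step 3 (δ=0.39, a=2.6): (-8.397757, -10.945741, 1.830075, 4.925000)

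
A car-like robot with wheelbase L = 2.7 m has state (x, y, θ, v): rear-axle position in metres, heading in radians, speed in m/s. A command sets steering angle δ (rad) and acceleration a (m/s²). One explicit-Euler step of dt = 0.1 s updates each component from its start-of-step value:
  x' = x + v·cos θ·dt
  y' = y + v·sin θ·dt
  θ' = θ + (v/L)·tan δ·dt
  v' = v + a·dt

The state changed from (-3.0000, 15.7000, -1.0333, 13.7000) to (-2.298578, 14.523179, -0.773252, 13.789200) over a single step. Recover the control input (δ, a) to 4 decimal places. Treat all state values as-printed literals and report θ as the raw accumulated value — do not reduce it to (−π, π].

δ = 0.4736, a = 0.8920

a = (v'−v)/dt = (0.089200)/0.1 = 0.8920
Δθ = θ'−θ = 0.260048;  (v·dt/L) = 13.7000·0.1/2.7 = 0.507407
tan δ = Δθ·L/(v·dt) = 0.512503  →  δ = 0.4736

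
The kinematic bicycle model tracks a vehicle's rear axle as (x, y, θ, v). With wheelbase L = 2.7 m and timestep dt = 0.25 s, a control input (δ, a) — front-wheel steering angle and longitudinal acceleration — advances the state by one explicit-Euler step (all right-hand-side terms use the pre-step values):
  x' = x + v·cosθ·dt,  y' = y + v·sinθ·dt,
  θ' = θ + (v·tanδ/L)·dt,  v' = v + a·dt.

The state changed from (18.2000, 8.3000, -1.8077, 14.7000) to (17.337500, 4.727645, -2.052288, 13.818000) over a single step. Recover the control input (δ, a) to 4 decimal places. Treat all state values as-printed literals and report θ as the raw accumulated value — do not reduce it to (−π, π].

a = (v'−v)/dt = (-0.882000)/0.25 = -3.5280
Δθ = θ'−θ = -0.244588;  (v·dt/L) = 14.7000·0.25/2.7 = 1.361111
tan δ = Δθ·L/(v·dt) = -0.179697  →  δ = -0.1778

δ = -0.1778, a = -3.5280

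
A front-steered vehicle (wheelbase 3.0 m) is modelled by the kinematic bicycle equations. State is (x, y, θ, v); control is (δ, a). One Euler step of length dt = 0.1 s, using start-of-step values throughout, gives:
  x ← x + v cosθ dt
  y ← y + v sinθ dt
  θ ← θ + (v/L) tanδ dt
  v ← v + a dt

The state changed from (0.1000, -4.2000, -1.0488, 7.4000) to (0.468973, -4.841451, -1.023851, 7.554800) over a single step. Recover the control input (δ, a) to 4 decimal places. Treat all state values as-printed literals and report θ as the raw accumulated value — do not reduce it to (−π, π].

δ = 0.1008, a = 1.5480

a = (v'−v)/dt = (0.154800)/0.1 = 1.5480
Δθ = θ'−θ = 0.024949;  (v·dt/L) = 7.4000·0.1/3.0 = 0.246667
tan δ = Δθ·L/(v·dt) = 0.101145  →  δ = 0.1008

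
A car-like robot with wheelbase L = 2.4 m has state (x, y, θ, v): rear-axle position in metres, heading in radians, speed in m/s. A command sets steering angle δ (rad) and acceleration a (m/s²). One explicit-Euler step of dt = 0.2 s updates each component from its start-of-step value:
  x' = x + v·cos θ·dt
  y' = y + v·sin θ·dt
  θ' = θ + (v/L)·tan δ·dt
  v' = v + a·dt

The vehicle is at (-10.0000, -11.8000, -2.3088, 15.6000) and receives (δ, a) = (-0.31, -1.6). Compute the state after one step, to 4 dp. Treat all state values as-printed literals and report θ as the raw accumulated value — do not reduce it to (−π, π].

x' = -10.0000 + 15.6000·cos(-2.3088)·0.2 = -12.0992
y' = -11.8000 + 15.6000·sin(-2.3088)·0.2 = -14.1082
θ' = -2.3088 + (15.6000/2.4)·tan(-0.31)·0.2 = -2.7252
v' = 15.6000 − 1.6000·0.2 = 15.2800

(-12.0992, -14.1082, -2.7252, 15.2800)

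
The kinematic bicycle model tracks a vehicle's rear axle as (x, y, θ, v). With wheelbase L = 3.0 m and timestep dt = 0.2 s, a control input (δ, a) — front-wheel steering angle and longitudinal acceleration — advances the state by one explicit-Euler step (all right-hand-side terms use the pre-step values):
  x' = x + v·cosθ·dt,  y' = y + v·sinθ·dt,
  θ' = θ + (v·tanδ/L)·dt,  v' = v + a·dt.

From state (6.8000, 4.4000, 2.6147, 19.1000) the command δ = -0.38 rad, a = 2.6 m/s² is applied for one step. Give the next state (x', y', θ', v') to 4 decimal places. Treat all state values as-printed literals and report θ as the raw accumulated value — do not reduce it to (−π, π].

(3.4981, 6.3209, 2.1061, 19.6200)

x' = 6.8000 + 19.1000·cos(2.6147)·0.2 = 3.4981
y' = 4.4000 + 19.1000·sin(2.6147)·0.2 = 6.3209
θ' = 2.6147 + (19.1000/3.0)·tan(-0.38)·0.2 = 2.1061
v' = 19.1000 + 2.6000·0.2 = 19.6200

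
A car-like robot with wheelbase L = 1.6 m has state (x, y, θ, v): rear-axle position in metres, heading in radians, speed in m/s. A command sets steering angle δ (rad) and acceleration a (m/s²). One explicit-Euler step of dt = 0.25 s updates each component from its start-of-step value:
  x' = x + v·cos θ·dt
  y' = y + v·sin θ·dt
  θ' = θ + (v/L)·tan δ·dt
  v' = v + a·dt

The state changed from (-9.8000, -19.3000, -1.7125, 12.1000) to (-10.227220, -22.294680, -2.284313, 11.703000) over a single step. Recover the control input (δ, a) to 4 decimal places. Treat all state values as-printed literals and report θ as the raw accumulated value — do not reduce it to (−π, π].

δ = -0.2937, a = -1.5880

a = (v'−v)/dt = (-0.397000)/0.25 = -1.5880
Δθ = θ'−θ = -0.571813;  (v·dt/L) = 12.1000·0.25/1.6 = 1.890625
tan δ = Δθ·L/(v·dt) = -0.302447  →  δ = -0.2937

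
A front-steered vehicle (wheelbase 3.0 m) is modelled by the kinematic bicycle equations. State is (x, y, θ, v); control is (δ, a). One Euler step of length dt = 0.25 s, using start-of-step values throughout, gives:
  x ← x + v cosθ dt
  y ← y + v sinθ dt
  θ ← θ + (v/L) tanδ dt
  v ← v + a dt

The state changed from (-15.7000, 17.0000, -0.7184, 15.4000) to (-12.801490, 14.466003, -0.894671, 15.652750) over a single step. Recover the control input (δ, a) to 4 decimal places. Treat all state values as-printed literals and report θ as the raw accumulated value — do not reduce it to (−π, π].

a = (v'−v)/dt = (0.252750)/0.25 = 1.0110
Δθ = θ'−θ = -0.176271;  (v·dt/L) = 15.4000·0.25/3.0 = 1.283333
tan δ = Δθ·L/(v·dt) = -0.137354  →  δ = -0.1365

δ = -0.1365, a = 1.0110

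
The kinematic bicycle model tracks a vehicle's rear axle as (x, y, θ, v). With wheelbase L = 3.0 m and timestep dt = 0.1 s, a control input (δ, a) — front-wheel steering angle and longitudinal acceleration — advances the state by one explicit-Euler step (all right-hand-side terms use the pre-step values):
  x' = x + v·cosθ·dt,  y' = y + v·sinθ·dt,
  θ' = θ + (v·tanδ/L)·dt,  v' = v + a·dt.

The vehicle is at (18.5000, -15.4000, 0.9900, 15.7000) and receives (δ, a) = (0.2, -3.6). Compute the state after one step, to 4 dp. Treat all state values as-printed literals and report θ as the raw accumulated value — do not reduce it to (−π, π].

(19.3614, -14.0874, 1.0961, 15.3400)

x' = 18.5000 + 15.7000·cos(0.9900)·0.1 = 19.3614
y' = -15.4000 + 15.7000·sin(0.9900)·0.1 = -14.0874
θ' = 0.9900 + (15.7000/3.0)·tan(0.2)·0.1 = 1.0961
v' = 15.7000 − 3.6000·0.1 = 15.3400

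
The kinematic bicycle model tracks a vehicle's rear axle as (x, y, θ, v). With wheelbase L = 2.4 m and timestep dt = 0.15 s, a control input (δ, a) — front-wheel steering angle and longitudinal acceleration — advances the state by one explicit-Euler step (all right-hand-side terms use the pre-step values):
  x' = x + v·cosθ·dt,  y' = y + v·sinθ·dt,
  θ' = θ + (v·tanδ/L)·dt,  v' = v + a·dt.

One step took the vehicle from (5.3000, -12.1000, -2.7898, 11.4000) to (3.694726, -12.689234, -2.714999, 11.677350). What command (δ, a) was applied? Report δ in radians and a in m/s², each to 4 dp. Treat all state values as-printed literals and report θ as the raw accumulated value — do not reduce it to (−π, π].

δ = 0.1046, a = 1.8490

a = (v'−v)/dt = (0.277350)/0.15 = 1.8490
Δθ = θ'−θ = 0.074801;  (v·dt/L) = 11.4000·0.15/2.4 = 0.712500
tan δ = Δθ·L/(v·dt) = 0.104984  →  δ = 0.1046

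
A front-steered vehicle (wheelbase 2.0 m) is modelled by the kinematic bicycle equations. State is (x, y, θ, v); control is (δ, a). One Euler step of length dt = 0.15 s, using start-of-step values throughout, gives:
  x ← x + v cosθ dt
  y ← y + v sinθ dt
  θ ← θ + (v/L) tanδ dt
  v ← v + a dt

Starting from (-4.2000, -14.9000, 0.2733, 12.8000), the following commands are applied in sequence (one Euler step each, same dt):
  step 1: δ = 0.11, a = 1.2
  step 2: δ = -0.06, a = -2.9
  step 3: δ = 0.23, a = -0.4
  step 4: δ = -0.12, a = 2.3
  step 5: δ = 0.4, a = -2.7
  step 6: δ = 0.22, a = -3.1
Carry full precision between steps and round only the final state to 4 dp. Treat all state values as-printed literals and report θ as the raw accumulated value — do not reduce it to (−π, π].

(5.8497, -9.9218, 1.0435, 11.9600)

after step 1 (δ=0.11, a=1.2): (-2.351260, -14.381772, 0.379328, 12.980000)
after step 2 (δ=-0.06, a=-2.9): (-0.542665, -13.660805, 0.320848, 12.545000)
after step 3 (δ=0.23, a=-0.4): (1.243056, -13.067355, 0.541147, 12.485000)
after step 4 (δ=-0.12, a=2.3): (2.848224, -12.102665, 0.428240, 12.830000)
after step 5 (δ=0.4, a=-2.7): (4.598938, -11.303477, 0.835073, 12.425000)
after step 6 (δ=0.22, a=-3.1): (5.849745, -9.921795, 1.043458, 11.960000)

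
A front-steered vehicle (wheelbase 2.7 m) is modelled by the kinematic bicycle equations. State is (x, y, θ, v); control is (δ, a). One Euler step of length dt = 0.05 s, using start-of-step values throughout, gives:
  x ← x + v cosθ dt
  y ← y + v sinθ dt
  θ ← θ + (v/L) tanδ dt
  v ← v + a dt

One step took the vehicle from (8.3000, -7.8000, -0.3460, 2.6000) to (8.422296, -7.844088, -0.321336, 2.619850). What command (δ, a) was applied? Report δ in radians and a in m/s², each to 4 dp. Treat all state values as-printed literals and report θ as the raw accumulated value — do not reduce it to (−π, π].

a = (v'−v)/dt = (0.019850)/0.05 = 0.3970
Δθ = θ'−θ = 0.024664;  (v·dt/L) = 2.6000·0.05/2.7 = 0.048148
tan δ = Δθ·L/(v·dt) = 0.512252  →  δ = 0.4734

δ = 0.4734, a = 0.3970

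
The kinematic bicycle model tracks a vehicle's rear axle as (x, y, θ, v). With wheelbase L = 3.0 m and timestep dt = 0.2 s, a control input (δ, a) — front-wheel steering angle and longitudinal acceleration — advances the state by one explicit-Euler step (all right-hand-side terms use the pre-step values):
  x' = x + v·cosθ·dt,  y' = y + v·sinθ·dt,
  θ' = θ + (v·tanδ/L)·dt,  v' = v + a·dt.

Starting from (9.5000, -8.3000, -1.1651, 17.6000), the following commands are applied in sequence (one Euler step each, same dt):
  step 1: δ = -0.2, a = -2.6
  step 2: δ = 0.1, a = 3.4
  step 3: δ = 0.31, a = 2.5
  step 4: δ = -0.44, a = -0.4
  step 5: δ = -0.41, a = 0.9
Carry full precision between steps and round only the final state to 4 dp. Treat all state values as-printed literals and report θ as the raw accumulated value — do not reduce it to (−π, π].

(15.0122, -24.8177, -2.0093, 18.3600)

after step 1 (δ=-0.2, a=-2.6): (10.889198, -11.534274, -1.402946, 17.080000)
after step 2 (δ=0.1, a=3.4): (11.459885, -14.902266, -1.288699, 17.760000)
after step 3 (δ=0.31, a=2.5): (12.448659, -18.313869, -0.909431, 18.260000)
after step 4 (δ=-0.44, a=-0.4): (14.691699, -21.195860, -1.482528, 18.180000)
after step 5 (δ=-0.41, a=0.9): (15.012227, -24.817705, -2.009301, 18.360000)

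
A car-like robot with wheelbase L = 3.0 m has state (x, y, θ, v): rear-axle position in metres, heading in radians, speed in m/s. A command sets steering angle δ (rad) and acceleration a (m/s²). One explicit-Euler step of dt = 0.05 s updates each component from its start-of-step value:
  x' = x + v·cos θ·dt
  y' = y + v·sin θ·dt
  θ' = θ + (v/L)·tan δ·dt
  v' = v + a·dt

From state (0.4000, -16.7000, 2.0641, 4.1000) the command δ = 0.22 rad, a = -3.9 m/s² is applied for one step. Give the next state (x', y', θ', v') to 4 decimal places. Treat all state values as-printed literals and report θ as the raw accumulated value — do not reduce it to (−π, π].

x' = 0.4000 + 4.1000·cos(2.0641)·0.05 = 0.3029
y' = -16.7000 + 4.1000·sin(2.0641)·0.05 = -16.5194
θ' = 2.0641 + (4.1000/3.0)·tan(0.22)·0.05 = 2.0794
v' = 4.1000 − 3.9000·0.05 = 3.9050

(0.3029, -16.5194, 2.0794, 3.9050)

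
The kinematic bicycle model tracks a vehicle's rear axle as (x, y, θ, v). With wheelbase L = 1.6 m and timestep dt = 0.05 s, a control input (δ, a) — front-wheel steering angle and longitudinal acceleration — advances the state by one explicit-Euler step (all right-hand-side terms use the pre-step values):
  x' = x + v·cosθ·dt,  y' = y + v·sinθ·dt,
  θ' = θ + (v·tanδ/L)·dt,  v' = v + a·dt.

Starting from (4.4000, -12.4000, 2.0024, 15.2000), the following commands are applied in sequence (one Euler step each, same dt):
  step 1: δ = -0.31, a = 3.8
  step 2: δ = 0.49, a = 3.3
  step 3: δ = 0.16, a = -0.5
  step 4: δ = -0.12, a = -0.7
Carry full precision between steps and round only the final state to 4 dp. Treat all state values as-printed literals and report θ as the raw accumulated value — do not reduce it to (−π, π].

after step 1 (δ=-0.31, a=3.8): (4.082071, -11.709695, 1.850244, 15.390000)
after step 2 (δ=0.49, a=3.3): (3.869823, -10.970046, 2.106771, 15.555000)
after step 3 (δ=0.16, a=-0.5): (3.472643, -10.301358, 2.185216, 15.530000)
after step 4 (δ=-0.12, a=-0.7): (3.025002, -9.666874, 2.126698, 15.495000)

(3.0250, -9.6669, 2.1267, 15.4950)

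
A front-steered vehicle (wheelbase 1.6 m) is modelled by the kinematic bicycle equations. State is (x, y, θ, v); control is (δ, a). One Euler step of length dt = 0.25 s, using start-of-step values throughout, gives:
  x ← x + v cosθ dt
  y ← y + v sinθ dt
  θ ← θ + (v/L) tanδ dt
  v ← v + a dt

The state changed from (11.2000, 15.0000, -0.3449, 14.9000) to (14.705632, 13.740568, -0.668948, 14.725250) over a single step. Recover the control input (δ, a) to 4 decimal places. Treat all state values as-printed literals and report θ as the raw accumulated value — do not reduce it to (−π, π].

δ = -0.1383, a = -0.6990

a = (v'−v)/dt = (-0.174750)/0.25 = -0.6990
Δθ = θ'−θ = -0.324048;  (v·dt/L) = 14.9000·0.25/1.6 = 2.328125
tan δ = Δθ·L/(v·dt) = -0.139188  →  δ = -0.1383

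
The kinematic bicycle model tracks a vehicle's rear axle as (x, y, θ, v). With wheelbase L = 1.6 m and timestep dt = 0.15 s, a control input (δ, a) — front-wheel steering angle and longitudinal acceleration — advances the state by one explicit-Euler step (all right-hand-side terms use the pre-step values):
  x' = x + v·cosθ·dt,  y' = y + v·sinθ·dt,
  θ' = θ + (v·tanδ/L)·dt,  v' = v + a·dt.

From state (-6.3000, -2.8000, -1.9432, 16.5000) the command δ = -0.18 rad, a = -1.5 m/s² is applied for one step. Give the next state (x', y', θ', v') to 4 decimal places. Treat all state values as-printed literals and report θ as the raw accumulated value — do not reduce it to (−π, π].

x' = -6.3000 + 16.5000·cos(-1.9432)·0.15 = -7.2005
y' = -2.8000 + 16.5000·sin(-1.9432)·0.15 = -5.1054
θ' = -1.9432 + (16.5000/1.6)·tan(-0.18)·0.15 = -2.2247
v' = 16.5000 − 1.5000·0.15 = 16.2750

(-7.2005, -5.1054, -2.2247, 16.2750)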